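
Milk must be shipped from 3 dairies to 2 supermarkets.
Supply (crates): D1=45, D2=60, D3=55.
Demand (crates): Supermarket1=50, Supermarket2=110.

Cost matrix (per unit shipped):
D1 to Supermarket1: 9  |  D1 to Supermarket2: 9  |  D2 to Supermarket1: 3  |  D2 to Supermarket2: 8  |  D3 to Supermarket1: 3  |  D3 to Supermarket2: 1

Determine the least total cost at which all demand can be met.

Optimal allocation:
  D1→Supermarket2: 45 × 9 = 405
  D2→Supermarket1: 50 × 3 = 150
  D2→Supermarket2: 10 × 8 = 80
  D3→Supermarket2: 55 × 1 = 55
Total = 405 + 150 + 80 + 55 = 690.

690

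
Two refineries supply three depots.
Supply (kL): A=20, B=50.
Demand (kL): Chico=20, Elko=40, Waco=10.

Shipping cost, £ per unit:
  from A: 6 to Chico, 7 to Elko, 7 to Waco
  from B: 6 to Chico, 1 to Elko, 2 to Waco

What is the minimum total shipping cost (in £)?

An optimal shipping plan:
  A to Chico: 20 × £6 = £120
  B to Elko: 40 × £1 = £40
  B to Waco: 10 × £2 = £20
Total = 120 + 40 + 20 = £180.

180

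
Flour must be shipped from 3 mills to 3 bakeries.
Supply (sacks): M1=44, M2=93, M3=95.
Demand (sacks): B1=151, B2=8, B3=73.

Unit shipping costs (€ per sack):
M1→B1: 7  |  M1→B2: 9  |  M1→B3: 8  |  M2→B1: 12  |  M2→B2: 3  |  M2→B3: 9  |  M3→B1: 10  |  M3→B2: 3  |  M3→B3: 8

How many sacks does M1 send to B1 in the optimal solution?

44

Solving gives:
  M1 to B1: 44 sacks
  M2 to B1: 12 sacks
  M2 to B2: 8 sacks
  M2 to B3: 73 sacks
  M3 to B1: 95 sacks
Total cost = €2083.
So M1→B1 carries 44 sacks.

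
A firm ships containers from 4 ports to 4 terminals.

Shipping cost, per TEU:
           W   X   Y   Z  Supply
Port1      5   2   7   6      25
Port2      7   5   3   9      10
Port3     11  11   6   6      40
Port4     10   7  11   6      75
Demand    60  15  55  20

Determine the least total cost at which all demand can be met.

A cheapest plan:
  Port1 to W: 10 × 5 = 50
  Port1 to X: 15 × 2 = 30
  Port2 to Y: 10 × 3 = 30
  Port3 to Y: 40 × 6 = 240
  Port4 to W: 50 × 10 = 500
  Port4 to Y: 5 × 11 = 55
  Port4 to Z: 20 × 6 = 120
Total = 50 + 30 + 30 + 240 + 500 + 55 + 120 = 1025.

1025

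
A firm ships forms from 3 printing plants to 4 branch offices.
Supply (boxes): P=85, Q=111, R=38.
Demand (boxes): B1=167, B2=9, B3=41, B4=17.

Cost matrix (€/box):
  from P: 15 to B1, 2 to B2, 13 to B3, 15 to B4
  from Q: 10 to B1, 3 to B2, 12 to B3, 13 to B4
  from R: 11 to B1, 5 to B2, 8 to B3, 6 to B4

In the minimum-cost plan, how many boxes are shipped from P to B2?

9

The minimum-cost plan:
  P to B1: 56 boxes
  P to B2: 9 boxes
  P to B3: 20 boxes
  Q to B1: 111 boxes
  R to B3: 21 boxes
  R to B4: 17 boxes
Total cost = €2498.
So P→B2 carries 9 boxes.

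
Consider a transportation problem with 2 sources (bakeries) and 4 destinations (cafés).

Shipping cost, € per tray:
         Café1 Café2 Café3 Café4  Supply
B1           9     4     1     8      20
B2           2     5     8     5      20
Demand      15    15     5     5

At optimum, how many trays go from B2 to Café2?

Solving gives:
  B1 to Café2: 15 × €4 = €60
  B1 to Café3: 5 × €1 = €5
  B2 to Café1: 15 × €2 = €30
  B2 to Café4: 5 × €5 = €25
Total cost = €120.
The route B2→Café2 is not used.

0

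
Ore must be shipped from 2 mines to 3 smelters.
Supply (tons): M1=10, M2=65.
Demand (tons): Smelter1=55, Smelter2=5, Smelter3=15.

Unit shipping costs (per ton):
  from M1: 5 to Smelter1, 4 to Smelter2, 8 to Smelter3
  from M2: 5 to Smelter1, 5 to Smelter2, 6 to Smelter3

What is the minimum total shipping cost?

A cheapest plan:
  M1->Smelter1: 5 × 5 = 25
  M1->Smelter2: 5 × 4 = 20
  M2->Smelter1: 50 × 5 = 250
  M2->Smelter3: 15 × 6 = 90
Total = 25 + 20 + 250 + 90 = 385.

385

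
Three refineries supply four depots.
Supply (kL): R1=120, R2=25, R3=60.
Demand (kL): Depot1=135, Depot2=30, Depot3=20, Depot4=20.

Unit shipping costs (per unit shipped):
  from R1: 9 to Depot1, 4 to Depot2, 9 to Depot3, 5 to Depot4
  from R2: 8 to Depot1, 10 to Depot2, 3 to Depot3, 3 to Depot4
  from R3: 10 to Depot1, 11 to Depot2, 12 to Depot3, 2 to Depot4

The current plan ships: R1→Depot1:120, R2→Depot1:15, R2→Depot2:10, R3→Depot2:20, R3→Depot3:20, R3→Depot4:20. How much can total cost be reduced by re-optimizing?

Current plan cost = 120·9 + 15·8 + 10·10 + 20·11 + 20·12 + 20·2 = 1800.
Optimal plan:
  R1->Depot1: 90 kL
  R1->Depot2: 30 kL
  R2->Depot1: 5 kL
  R2->Depot3: 20 kL
  R3->Depot1: 40 kL
  R3->Depot4: 20 kL
Optimal cost = 1470.
Saving = 1800 − 1470 = 330.

330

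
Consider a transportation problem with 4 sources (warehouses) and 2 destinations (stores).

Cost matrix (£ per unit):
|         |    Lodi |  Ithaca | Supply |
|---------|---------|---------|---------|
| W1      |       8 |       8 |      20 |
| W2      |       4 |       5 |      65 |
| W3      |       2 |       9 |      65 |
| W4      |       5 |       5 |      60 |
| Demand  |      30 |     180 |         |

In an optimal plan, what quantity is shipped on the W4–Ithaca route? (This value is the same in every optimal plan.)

Optimal shipments:
  W1 to Ithaca: 20 × £8 = £160
  W2 to Ithaca: 65 × £5 = £325
  W3 to Lodi: 30 × £2 = £60
  W3 to Ithaca: 35 × £9 = £315
  W4 to Ithaca: 60 × £5 = £300
Total cost = £1160.
So W4→Ithaca carries 60 units.

60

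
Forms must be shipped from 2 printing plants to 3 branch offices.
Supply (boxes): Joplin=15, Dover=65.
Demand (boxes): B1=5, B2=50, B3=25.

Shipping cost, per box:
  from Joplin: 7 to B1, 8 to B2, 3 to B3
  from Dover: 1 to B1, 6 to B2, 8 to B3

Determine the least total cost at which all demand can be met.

An optimal shipping plan:
  Joplin to B3: 15 × 3 = 45
  Dover to B1: 5 × 1 = 5
  Dover to B2: 50 × 6 = 300
  Dover to B3: 10 × 8 = 80
Total = 45 + 5 + 300 + 80 = 430.

430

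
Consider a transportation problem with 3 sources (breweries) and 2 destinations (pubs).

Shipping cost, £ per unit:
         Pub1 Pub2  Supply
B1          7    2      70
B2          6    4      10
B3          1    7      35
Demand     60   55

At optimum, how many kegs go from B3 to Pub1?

35

The minimum-cost plan:
  B1–Pub1: 15 × £7 = £105
  B1–Pub2: 55 × £2 = £110
  B2–Pub1: 10 × £6 = £60
  B3–Pub1: 35 × £1 = £35
Total cost = £310.
So B3→Pub1 carries 35 kegs.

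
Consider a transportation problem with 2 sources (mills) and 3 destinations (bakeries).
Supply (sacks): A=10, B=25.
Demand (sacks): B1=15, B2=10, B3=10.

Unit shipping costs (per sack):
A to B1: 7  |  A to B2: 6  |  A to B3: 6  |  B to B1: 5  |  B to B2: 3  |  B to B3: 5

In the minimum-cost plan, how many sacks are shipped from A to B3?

The minimum-cost plan:
  A–B3: 10 sacks
  B–B1: 15 sacks
  B–B2: 10 sacks
Total cost = 165.
So A→B3 carries 10 sacks.

10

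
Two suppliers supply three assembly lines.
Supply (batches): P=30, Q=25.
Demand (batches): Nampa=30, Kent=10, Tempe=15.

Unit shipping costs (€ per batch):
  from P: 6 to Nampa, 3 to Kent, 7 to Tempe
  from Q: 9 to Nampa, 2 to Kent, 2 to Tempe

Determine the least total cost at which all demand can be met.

230

Optimal allocation:
  P->Nampa: 30 batches
  Q->Kent: 10 batches
  Q->Tempe: 15 batches
Total cost = €230.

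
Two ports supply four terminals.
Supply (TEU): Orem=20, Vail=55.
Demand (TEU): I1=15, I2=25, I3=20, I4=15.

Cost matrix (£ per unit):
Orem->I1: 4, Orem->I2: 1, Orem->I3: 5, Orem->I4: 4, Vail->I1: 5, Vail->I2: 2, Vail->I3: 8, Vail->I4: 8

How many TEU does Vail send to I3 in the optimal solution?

15

Solving gives:
  Orem→I3: 5 × £5 = £25
  Orem→I4: 15 × £4 = £60
  Vail→I1: 15 × £5 = £75
  Vail→I2: 25 × £2 = £50
  Vail→I3: 15 × £8 = £120
Total cost = £330.
So Vail→I3 carries 15 TEU.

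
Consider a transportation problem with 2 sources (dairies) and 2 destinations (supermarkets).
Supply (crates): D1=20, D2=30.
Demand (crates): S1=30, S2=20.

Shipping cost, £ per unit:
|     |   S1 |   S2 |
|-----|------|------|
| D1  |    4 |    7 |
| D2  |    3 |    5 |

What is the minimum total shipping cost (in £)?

210

An optimal shipping plan:
  D1–S1: 20 crates
  D2–S1: 10 crates
  D2–S2: 20 crates
Total cost = £210.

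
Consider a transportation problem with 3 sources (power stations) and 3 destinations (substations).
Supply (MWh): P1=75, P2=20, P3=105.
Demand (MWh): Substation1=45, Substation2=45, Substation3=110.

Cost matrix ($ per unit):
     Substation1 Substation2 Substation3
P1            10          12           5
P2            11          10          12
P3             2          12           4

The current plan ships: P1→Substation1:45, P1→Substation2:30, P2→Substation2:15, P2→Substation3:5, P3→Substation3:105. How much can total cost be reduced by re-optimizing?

360

Current plan cost = 45·10 + 30·12 + 15·10 + 5·12 + 105·4 = $1440.
Optimal plan:
  P1→Substation2: 25 × $12 = $300
  P1→Substation3: 50 × $5 = $250
  P2→Substation2: 20 × $10 = $200
  P3→Substation1: 45 × $2 = $90
  P3→Substation3: 60 × $4 = $240
Optimal cost = $1080.
Saving = 1440 − 1080 = $360.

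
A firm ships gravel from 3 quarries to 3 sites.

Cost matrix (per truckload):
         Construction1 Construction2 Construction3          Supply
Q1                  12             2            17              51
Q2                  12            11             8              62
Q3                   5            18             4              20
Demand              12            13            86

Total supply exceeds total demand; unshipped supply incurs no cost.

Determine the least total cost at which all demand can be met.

814

One minimum-cost allocation:
  Q1–Construction1: 12 × 12 = 144
  Q1–Construction2: 13 × 2 = 26
  Q1–Construction3: 4 × 17 = 68
  Q2–Construction3: 62 × 8 = 496
  Q3–Construction3: 20 × 4 = 80
Total = 144 + 26 + 68 + 496 + 80 = 814.
(Supply check: Q1 ships 29; Q2 ships 62; Q3 ships 20.)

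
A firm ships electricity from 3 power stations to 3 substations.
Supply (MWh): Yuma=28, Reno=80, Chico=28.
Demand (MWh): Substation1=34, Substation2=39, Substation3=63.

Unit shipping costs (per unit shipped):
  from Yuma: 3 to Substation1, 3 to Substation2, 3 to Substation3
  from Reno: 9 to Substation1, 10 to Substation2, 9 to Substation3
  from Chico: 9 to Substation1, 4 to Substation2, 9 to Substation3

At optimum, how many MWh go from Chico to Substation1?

0

Optimal shipments:
  Yuma to Substation2: 11 × 3 = 33
  Yuma to Substation3: 17 × 3 = 51
  Reno to Substation1: 34 × 9 = 306
  Reno to Substation3: 46 × 9 = 414
  Chico to Substation2: 28 × 4 = 112
Total cost = 916.
The route Chico→Substation1 is not used.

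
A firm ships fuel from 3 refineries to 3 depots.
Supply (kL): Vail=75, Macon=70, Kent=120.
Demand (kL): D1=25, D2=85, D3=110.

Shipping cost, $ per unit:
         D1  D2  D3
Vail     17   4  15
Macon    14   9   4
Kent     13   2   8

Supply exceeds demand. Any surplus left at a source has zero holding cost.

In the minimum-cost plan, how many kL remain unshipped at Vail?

45

Minimum-cost shipments:
  Vail→D2: 30 × $4 = $120
  Macon→D3: 70 × $4 = $280
  Kent→D1: 25 × $13 = $325
  Kent→D2: 55 × $2 = $110
  Kent→D3: 40 × $8 = $320
Total cost = $1155.
Vail ships 30 of its 75, leaving 45.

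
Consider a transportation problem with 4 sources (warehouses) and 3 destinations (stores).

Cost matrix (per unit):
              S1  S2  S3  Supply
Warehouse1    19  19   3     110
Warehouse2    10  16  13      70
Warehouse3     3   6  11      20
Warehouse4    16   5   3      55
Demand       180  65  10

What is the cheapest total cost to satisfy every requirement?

2965

One minimum-cost allocation:
  Warehouse1–S1: 90 units
  Warehouse1–S2: 10 units
  Warehouse1–S3: 10 units
  Warehouse2–S1: 70 units
  Warehouse3–S1: 20 units
  Warehouse4–S2: 55 units
Total cost = 2965.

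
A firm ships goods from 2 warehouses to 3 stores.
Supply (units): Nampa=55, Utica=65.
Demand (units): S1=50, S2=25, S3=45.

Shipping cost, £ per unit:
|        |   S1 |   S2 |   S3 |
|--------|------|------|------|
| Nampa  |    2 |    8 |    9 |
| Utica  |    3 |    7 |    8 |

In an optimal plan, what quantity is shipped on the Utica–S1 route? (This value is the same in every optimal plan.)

Optimal shipments:
  Nampa→S1: 50 × £2 = £100
  Nampa→S2: 5 × £8 = £40
  Utica→S2: 20 × £7 = £140
  Utica→S3: 45 × £8 = £360
Total cost = £640.
The route Utica→S1 is not used.

0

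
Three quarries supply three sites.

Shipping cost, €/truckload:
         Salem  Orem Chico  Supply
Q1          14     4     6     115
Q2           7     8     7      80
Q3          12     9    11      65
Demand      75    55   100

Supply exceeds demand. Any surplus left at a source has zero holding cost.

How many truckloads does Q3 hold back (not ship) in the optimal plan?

An optimal plan:
  Q1->Orem: 55 × €4 = €220
  Q1->Chico: 60 × €6 = €360
  Q2->Salem: 75 × €7 = €525
  Q2->Chico: 5 × €7 = €35
  Q3->Chico: 35 × €11 = €385
Total cost = €1525.
Q3 ships 35 of its 65, leaving 30.

30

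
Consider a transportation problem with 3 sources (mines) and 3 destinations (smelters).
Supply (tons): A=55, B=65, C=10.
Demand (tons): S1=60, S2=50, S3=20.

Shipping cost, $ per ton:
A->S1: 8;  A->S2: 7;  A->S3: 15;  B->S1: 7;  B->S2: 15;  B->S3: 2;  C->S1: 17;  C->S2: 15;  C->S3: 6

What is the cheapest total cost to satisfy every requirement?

An optimal shipping plan:
  A→S1: 5 tons
  A→S2: 50 tons
  B→S1: 55 tons
  B→S3: 10 tons
  C→S3: 10 tons
Total cost = $855.

855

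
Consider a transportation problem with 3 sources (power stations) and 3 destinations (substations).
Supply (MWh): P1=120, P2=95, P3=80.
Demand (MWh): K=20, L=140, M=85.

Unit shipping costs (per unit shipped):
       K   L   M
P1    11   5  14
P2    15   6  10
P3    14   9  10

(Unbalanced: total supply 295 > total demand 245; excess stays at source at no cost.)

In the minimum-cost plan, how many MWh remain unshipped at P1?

0

An optimal plan:
  P1 to K: 20 MWh
  P1 to L: 100 MWh
  P2 to L: 40 MWh
  P2 to M: 55 MWh
  P3 to M: 30 MWh
Total cost = 1810.
P1 ships 120 of its 120, leaving 0.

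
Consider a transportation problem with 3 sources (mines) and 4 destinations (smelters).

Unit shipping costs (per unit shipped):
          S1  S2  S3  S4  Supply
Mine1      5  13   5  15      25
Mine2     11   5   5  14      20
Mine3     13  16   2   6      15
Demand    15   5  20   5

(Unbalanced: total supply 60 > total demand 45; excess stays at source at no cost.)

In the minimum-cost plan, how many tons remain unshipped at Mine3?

An optimal plan:
  Mine1 to S1: 15 × 5 = 75
  Mine1 to S3: 10 × 5 = 50
  Mine2 to S2: 5 × 5 = 25
  Mine3 to S3: 10 × 2 = 20
  Mine3 to S4: 5 × 6 = 30
Total cost = 200.
Mine3 ships 15 of its 15, leaving 0.

0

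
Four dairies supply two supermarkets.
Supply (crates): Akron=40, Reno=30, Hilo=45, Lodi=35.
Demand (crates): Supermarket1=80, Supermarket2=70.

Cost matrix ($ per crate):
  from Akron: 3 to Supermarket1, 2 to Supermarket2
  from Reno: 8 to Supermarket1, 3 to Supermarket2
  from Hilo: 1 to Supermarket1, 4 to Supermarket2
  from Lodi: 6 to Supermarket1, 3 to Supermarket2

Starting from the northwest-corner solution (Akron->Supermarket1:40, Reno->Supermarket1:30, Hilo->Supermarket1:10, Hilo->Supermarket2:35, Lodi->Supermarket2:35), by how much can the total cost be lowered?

260

Current plan cost = 40·3 + 30·8 + 10·1 + 35·4 + 35·3 = $615.
Optimal plan:
  Akron–Supermarket1: 35 × $3 = $105
  Akron–Supermarket2: 5 × $2 = $10
  Reno–Supermarket2: 30 × $3 = $90
  Hilo–Supermarket1: 45 × $1 = $45
  Lodi–Supermarket2: 35 × $3 = $105
Optimal cost = $355.
Saving = 615 − 355 = $260.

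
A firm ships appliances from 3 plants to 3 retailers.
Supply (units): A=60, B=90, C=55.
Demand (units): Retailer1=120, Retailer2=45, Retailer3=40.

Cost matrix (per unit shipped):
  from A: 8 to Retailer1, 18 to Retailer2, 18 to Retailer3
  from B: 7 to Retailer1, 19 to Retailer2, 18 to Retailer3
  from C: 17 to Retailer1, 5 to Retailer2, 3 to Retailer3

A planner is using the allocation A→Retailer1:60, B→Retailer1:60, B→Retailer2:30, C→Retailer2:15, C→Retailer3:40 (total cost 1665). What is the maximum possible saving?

60

Current plan cost = 60·8 + 60·7 + 30·19 + 15·5 + 40·3 = 1665.
Optimal plan:
  A to Retailer1: 30 × 8 = 240
  A to Retailer2: 30 × 18 = 540
  B to Retailer1: 90 × 7 = 630
  C to Retailer2: 15 × 5 = 75
  C to Retailer3: 40 × 3 = 120
Optimal cost = 1605.
Saving = 1665 − 1605 = 60.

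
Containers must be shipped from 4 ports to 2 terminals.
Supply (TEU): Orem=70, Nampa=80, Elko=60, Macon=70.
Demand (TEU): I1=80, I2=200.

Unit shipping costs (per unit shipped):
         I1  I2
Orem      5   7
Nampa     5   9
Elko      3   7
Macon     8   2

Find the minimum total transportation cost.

One minimum-cost allocation:
  Orem->I2: 70 × 7 = 490
  Nampa->I1: 80 × 5 = 400
  Elko->I2: 60 × 7 = 420
  Macon->I2: 70 × 2 = 140
Total = 490 + 400 + 420 + 140 = 1450.

1450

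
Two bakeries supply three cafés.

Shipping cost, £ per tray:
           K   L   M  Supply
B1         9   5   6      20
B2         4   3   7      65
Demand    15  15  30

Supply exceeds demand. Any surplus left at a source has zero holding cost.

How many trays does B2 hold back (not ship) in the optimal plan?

25

An optimal plan:
  B1 to M: 20 × £6 = £120
  B2 to K: 15 × £4 = £60
  B2 to L: 15 × £3 = £45
  B2 to M: 10 × £7 = £70
Total cost = £295.
B2 ships 40 of its 65, leaving 25.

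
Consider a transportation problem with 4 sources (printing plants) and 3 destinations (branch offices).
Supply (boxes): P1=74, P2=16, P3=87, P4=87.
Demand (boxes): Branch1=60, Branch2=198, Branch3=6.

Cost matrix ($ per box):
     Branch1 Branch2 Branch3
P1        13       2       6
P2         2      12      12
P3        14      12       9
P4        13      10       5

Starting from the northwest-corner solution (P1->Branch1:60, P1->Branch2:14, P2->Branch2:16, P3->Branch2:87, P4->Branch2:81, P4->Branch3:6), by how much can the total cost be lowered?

Current plan cost = 60·13 + 14·2 + 16·12 + 87·12 + 81·10 + 6·5 = $2884.
Optimal plan:
  P1 to Branch2: 74 boxes
  P2 to Branch1: 16 boxes
  P3 to Branch1: 44 boxes
  P3 to Branch2: 43 boxes
  P4 to Branch2: 81 boxes
  P4 to Branch3: 6 boxes
Optimal cost = $2152.
Saving = 2884 − 2152 = $732.

732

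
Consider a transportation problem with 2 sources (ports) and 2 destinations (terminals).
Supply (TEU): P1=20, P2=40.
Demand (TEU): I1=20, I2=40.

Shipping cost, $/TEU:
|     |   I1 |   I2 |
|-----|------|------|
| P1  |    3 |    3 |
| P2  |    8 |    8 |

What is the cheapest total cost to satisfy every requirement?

A cheapest plan:
  P1→I2: 20 × $3 = $60
  P2→I1: 20 × $8 = $160
  P2→I2: 20 × $8 = $160
Total = 60 + 160 + 160 = $380.

380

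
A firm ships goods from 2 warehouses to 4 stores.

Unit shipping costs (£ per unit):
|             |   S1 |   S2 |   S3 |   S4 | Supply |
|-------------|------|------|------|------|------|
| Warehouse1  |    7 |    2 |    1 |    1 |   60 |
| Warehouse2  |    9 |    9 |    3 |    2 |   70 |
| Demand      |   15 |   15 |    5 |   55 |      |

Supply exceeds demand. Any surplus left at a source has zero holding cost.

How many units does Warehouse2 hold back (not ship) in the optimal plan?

An optimal plan:
  Warehouse1→S1: 15 × £7 = £105
  Warehouse1→S2: 15 × £2 = £30
  Warehouse1→S3: 5 × £1 = £5
  Warehouse1→S4: 25 × £1 = £25
  Warehouse2→S4: 30 × £2 = £60
Total cost = £225.
Warehouse2 ships 30 of its 70, leaving 40.

40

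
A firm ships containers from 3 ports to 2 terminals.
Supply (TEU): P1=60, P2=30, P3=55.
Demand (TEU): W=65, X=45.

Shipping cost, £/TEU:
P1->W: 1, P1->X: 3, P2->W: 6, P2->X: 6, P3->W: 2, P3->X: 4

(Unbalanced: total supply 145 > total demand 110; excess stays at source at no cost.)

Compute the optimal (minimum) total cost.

250

An optimal shipping plan:
  P1→W: 15 × £1 = £15
  P1→X: 45 × £3 = £135
  P3→W: 50 × £2 = £100
Total = 15 + 135 + 100 = £250.
(Supply check: P1 ships 60; P2 ships 0; P3 ships 50.)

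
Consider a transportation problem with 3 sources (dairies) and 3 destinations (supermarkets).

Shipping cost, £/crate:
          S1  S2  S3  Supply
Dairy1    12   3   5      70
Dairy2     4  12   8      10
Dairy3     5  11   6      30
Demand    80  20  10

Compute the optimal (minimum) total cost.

780

An optimal shipping plan:
  Dairy1–S1: 40 crates
  Dairy1–S2: 20 crates
  Dairy1–S3: 10 crates
  Dairy2–S1: 10 crates
  Dairy3–S1: 30 crates
Total cost = £780.
(Supply check: Dairy1 ships 70; Dairy2 ships 10; Dairy3 ships 30.)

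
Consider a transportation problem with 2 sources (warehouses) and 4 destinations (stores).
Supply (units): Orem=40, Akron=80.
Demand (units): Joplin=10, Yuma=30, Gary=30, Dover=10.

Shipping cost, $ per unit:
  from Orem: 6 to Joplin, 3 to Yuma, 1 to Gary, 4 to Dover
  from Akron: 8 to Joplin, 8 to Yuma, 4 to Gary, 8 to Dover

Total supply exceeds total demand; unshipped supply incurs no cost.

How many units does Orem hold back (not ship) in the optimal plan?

0

An optimal plan:
  Orem→Yuma: 30 × $3 = $90
  Orem→Dover: 10 × $4 = $40
  Akron→Joplin: 10 × $8 = $80
  Akron→Gary: 30 × $4 = $120
Total cost = $330.
Orem ships 40 of its 40, leaving 0.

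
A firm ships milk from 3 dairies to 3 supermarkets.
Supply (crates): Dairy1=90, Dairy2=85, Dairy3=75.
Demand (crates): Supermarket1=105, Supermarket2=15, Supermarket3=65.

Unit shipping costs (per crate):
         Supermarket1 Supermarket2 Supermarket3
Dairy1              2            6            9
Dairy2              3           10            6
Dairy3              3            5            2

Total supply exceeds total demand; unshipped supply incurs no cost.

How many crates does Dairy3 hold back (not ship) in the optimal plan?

An optimal plan:
  Dairy1→Supermarket1: 85 × 2 = 170
  Dairy1→Supermarket2: 5 × 6 = 30
  Dairy2→Supermarket1: 20 × 3 = 60
  Dairy3→Supermarket2: 10 × 5 = 50
  Dairy3→Supermarket3: 65 × 2 = 130
Total cost = 440.
Dairy3 ships 75 of its 75, leaving 0.

0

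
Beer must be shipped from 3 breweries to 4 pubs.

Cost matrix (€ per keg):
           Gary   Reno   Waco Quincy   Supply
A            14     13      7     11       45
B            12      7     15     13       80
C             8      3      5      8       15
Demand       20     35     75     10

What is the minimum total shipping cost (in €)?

Optimal allocation:
  A–Waco: 45 kegs
  B–Gary: 20 kegs
  B–Reno: 35 kegs
  B–Waco: 15 kegs
  B–Quincy: 10 kegs
  C–Waco: 15 kegs
Total cost = €1230.

1230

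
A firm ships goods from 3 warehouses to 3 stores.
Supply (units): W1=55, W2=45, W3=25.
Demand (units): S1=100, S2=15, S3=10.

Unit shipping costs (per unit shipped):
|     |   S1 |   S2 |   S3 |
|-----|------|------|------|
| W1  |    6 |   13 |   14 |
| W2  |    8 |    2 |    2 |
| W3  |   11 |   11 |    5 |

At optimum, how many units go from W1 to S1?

Optimal shipments:
  W1–S1: 55 × 6 = 330
  W2–S1: 20 × 8 = 160
  W2–S2: 15 × 2 = 30
  W2–S3: 10 × 2 = 20
  W3–S1: 25 × 11 = 275
Total cost = 815.
So W1→S1 carries 55 units.

55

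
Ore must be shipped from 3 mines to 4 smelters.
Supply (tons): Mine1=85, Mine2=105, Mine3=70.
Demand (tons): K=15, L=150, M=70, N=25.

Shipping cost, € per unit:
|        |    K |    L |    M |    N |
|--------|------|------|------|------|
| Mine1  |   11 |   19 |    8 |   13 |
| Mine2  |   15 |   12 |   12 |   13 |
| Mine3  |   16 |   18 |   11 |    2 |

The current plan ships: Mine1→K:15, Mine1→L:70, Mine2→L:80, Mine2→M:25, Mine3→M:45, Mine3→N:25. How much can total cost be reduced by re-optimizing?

Current plan cost = 15·11 + 70·19 + 80·12 + 25·12 + 45·11 + 25·2 = €3300.
Optimal plan:
  Mine1->K: 15 × €11 = €165
  Mine1->M: 70 × €8 = €560
  Mine2->L: 105 × €12 = €1260
  Mine3->L: 45 × €18 = €810
  Mine3->N: 25 × €2 = €50
Optimal cost = €2845.
Saving = 3300 − 2845 = €455.

455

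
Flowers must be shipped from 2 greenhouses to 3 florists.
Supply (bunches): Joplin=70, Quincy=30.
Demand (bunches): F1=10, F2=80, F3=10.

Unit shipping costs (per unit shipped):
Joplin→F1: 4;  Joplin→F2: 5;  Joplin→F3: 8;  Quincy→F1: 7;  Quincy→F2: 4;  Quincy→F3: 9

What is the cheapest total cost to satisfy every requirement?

490

One minimum-cost allocation:
  Joplin->F1: 10 × 4 = 40
  Joplin->F2: 50 × 5 = 250
  Joplin->F3: 10 × 8 = 80
  Quincy->F2: 30 × 4 = 120
Total = 40 + 250 + 80 + 120 = 490.
(Supply check: Joplin ships 70; Quincy ships 30.)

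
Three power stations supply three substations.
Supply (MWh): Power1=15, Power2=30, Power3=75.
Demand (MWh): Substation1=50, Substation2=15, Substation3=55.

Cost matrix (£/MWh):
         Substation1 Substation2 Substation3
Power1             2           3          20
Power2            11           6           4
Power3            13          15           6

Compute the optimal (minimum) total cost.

875

A cheapest plan:
  Power1–Substation1: 15 × £2 = £30
  Power2–Substation2: 15 × £6 = £90
  Power2–Substation3: 15 × £4 = £60
  Power3–Substation1: 35 × £13 = £455
  Power3–Substation3: 40 × £6 = £240
Total = 30 + 90 + 60 + 455 + 240 = £875.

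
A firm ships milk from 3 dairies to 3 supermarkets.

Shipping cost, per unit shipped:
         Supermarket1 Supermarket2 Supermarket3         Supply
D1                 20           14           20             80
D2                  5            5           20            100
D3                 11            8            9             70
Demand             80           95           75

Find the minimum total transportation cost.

A cheapest plan:
  D1–Supermarket2: 75 × 14 = 1050
  D1–Supermarket3: 5 × 20 = 100
  D2–Supermarket1: 80 × 5 = 400
  D2–Supermarket2: 20 × 5 = 100
  D3–Supermarket3: 70 × 9 = 630
Total = 1050 + 100 + 400 + 100 + 630 = 2280.

2280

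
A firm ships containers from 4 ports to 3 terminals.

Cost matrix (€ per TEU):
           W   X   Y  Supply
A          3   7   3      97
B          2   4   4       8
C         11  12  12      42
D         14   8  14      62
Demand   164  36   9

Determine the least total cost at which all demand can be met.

A cheapest plan:
  A→W: 97 × €3 = €291
  B→W: 8 × €2 = €16
  C→W: 42 × €11 = €462
  D→W: 17 × €14 = €238
  D→X: 36 × €8 = €288
  D→Y: 9 × €14 = €126
Total = 291 + 16 + 462 + 238 + 288 + 126 = €1421.

1421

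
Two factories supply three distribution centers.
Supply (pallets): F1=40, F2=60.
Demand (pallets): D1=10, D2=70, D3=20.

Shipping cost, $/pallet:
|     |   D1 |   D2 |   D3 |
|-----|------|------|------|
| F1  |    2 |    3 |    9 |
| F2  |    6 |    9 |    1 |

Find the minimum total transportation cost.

470

An optimal shipping plan:
  F1→D2: 40 pallets
  F2→D1: 10 pallets
  F2→D2: 30 pallets
  F2→D3: 20 pallets
Total cost = $470.
(Supply check: F1 ships 40; F2 ships 60.)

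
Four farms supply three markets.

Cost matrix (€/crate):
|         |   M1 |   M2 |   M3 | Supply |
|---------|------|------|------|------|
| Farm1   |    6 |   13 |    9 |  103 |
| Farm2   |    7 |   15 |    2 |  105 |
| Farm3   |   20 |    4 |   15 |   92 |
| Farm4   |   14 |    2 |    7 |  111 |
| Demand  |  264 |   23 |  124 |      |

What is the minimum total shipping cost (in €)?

A cheapest plan:
  Farm1→M1: 103 × €6 = €618
  Farm2→M1: 92 × €7 = €644
  Farm2→M3: 13 × €2 = €26
  Farm3→M1: 69 × €20 = €1380
  Farm3→M2: 23 × €4 = €92
  Farm4→M3: 111 × €7 = €777
Total = 618 + 644 + 26 + 1380 + 92 + 777 = €3537.

3537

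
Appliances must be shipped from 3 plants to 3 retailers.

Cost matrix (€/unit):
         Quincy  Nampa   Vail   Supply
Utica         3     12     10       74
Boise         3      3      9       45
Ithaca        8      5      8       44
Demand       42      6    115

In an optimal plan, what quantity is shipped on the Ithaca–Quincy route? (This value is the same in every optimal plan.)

0

Solving gives:
  Utica->Quincy: 42 × €3 = €126
  Utica->Vail: 32 × €10 = €320
  Boise->Nampa: 6 × €3 = €18
  Boise->Vail: 39 × €9 = €351
  Ithaca->Vail: 44 × €8 = €352
Total cost = €1167.
The route Ithaca→Quincy is not used.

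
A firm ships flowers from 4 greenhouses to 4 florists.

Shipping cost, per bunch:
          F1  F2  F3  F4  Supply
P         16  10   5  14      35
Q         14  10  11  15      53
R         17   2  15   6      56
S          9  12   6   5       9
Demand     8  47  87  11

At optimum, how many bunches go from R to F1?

The minimum-cost plan:
  P–F3: 35 bunches
  Q–F1: 8 bunches
  Q–F3: 45 bunches
  R–F2: 47 bunches
  R–F4: 9 bunches
  S–F3: 7 bunches
  S–F4: 2 bunches
Total cost = 982.
The route R→F1 is not used.

0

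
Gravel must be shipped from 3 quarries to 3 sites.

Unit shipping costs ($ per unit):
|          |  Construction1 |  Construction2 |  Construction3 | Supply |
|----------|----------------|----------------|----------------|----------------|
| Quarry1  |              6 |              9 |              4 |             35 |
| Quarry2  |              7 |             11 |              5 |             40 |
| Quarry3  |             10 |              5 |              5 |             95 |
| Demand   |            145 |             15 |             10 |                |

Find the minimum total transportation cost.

1315

One minimum-cost allocation:
  Quarry1 to Construction1: 35 × $6 = $210
  Quarry2 to Construction1: 40 × $7 = $280
  Quarry3 to Construction1: 70 × $10 = $700
  Quarry3 to Construction2: 15 × $5 = $75
  Quarry3 to Construction3: 10 × $5 = $50
Total = 210 + 280 + 700 + 75 + 50 = $1315.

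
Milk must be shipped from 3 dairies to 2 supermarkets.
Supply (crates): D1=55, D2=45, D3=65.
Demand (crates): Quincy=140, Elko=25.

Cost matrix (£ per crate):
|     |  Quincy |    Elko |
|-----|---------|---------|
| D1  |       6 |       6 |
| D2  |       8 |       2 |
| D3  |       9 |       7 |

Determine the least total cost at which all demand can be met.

1125

An optimal shipping plan:
  D1->Quincy: 55 × £6 = £330
  D2->Quincy: 20 × £8 = £160
  D2->Elko: 25 × £2 = £50
  D3->Quincy: 65 × £9 = £585
Total = 330 + 160 + 50 + 585 = £1125.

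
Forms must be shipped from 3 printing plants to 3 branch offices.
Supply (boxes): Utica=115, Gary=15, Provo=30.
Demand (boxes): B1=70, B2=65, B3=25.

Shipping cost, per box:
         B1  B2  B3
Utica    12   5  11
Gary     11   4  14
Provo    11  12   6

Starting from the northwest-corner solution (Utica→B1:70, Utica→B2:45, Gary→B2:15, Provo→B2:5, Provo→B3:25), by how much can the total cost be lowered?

40

Current plan cost = 70·12 + 45·5 + 15·4 + 5·12 + 25·6 = 1335.
Optimal plan:
  Utica→B1: 50 × 12 = 600
  Utica→B2: 65 × 5 = 325
  Gary→B1: 15 × 11 = 165
  Provo→B1: 5 × 11 = 55
  Provo→B3: 25 × 6 = 150
Optimal cost = 1295.
Saving = 1335 − 1295 = 40.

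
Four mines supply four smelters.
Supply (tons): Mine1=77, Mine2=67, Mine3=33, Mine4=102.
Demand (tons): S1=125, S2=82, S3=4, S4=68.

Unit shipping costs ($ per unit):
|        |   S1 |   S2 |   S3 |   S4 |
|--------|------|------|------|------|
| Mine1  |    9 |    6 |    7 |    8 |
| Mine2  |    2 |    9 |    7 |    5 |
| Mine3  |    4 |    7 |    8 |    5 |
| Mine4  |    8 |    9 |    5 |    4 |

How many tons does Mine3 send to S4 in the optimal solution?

The minimum-cost plan:
  Mine1 to S2: 77 tons
  Mine2 to S1: 67 tons
  Mine3 to S1: 33 tons
  Mine4 to S1: 25 tons
  Mine4 to S2: 5 tons
  Mine4 to S3: 4 tons
  Mine4 to S4: 68 tons
Total cost = $1265.
The route Mine3→S4 is not used.

0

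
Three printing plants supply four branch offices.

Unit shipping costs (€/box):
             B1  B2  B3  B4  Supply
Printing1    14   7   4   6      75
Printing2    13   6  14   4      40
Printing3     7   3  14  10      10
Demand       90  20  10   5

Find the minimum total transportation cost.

A cheapest plan:
  Printing1→B1: 45 × €14 = €630
  Printing1→B2: 20 × €7 = €140
  Printing1→B3: 10 × €4 = €40
  Printing2→B1: 35 × €13 = €455
  Printing2→B4: 5 × €4 = €20
  Printing3→B1: 10 × €7 = €70
Total = 630 + 140 + 40 + 455 + 20 + 70 = €1355.

1355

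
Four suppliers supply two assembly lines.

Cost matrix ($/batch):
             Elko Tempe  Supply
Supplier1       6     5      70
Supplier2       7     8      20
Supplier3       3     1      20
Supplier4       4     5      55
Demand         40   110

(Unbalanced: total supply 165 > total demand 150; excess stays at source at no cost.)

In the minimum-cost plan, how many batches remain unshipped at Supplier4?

0

Minimum-cost shipments:
  Supplier1–Tempe: 70 × $5 = $350
  Supplier2–Tempe: 5 × $8 = $40
  Supplier3–Tempe: 20 × $1 = $20
  Supplier4–Elko: 40 × $4 = $160
  Supplier4–Tempe: 15 × $5 = $75
Total cost = $645.
Supplier4 ships 55 of its 55, leaving 0.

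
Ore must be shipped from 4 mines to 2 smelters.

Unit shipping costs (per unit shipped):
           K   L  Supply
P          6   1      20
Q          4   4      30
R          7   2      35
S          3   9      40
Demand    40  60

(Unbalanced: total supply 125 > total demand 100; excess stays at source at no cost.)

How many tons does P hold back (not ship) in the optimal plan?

Minimum-cost shipments:
  P→L: 20 × 1 = 20
  Q→L: 5 × 4 = 20
  R→L: 35 × 2 = 70
  S→K: 40 × 3 = 120
Total cost = 230.
P ships 20 of its 20, leaving 0.

0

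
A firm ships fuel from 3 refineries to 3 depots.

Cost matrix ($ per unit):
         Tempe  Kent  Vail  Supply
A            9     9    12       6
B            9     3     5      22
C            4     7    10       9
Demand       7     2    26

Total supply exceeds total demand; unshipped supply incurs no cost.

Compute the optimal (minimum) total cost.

200

Optimal allocation:
  A→Kent: 2 × $9 = $18
  A→Vail: 2 × $12 = $24
  B→Vail: 22 × $5 = $110
  C→Tempe: 7 × $4 = $28
  C→Vail: 2 × $10 = $20
Total = 18 + 24 + 110 + 28 + 20 = $200.
(Supply check: A ships 4; B ships 22; C ships 9.)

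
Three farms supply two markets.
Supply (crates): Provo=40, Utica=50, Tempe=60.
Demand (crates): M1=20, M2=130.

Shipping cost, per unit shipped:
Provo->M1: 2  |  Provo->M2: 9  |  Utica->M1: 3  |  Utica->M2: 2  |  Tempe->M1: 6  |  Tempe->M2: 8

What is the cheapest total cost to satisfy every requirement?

A cheapest plan:
  Provo to M1: 20 crates
  Provo to M2: 20 crates
  Utica to M2: 50 crates
  Tempe to M2: 60 crates
Total cost = 800.

800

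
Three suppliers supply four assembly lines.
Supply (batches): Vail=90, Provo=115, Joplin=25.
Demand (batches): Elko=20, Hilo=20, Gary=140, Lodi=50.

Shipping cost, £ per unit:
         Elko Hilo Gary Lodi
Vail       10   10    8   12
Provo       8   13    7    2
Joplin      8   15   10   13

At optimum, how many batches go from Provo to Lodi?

Optimal shipments:
  Vail to Hilo: 20 × £10 = £200
  Vail to Gary: 70 × £8 = £560
  Provo to Gary: 65 × £7 = £455
  Provo to Lodi: 50 × £2 = £100
  Joplin to Elko: 20 × £8 = £160
  Joplin to Gary: 5 × £10 = £50
Total cost = £1525.
So Provo→Lodi carries 50 batches.

50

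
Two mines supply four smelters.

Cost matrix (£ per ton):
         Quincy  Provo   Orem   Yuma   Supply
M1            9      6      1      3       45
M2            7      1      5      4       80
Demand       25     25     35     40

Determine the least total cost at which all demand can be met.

385

One minimum-cost allocation:
  M1→Orem: 35 × £1 = £35
  M1→Yuma: 10 × £3 = £30
  M2→Quincy: 25 × £7 = £175
  M2→Provo: 25 × £1 = £25
  M2→Yuma: 30 × £4 = £120
Total = 35 + 30 + 175 + 25 + 120 = £385.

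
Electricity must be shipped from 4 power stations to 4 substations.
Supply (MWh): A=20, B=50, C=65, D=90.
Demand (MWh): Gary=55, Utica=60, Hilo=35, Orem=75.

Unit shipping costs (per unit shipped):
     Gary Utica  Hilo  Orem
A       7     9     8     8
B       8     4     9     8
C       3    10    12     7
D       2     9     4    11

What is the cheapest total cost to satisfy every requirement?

An optimal shipping plan:
  A–Utica: 10 × 9 = 90
  A–Orem: 10 × 8 = 80
  B–Utica: 50 × 4 = 200
  C–Orem: 65 × 7 = 455
  D–Gary: 55 × 2 = 110
  D–Hilo: 35 × 4 = 140
Total = 90 + 80 + 200 + 455 + 110 + 140 = 1075.

1075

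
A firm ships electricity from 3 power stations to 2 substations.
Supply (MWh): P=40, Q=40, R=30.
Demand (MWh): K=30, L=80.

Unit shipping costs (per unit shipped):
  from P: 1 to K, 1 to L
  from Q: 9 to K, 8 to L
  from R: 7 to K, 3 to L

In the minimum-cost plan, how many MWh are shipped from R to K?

Optimal shipments:
  P->K: 30 × 1 = 30
  P->L: 10 × 1 = 10
  Q->L: 40 × 8 = 320
  R->L: 30 × 3 = 90
Total cost = 450.
The route R→K is not used.

0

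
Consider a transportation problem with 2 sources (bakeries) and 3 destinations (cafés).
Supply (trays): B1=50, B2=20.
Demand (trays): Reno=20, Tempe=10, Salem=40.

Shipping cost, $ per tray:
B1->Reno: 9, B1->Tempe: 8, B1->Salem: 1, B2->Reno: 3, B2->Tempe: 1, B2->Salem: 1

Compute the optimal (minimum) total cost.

170

Optimal allocation:
  B1->Reno: 10 × $9 = $90
  B1->Salem: 40 × $1 = $40
  B2->Reno: 10 × $3 = $30
  B2->Tempe: 10 × $1 = $10
Total = 90 + 40 + 30 + 10 = $170.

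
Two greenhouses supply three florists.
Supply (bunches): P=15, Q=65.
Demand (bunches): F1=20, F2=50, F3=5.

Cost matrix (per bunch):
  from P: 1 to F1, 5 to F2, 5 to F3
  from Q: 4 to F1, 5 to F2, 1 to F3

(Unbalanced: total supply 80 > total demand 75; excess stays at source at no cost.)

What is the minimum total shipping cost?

290

One minimum-cost allocation:
  P->F1: 15 × 1 = 15
  Q->F1: 5 × 4 = 20
  Q->F2: 50 × 5 = 250
  Q->F3: 5 × 1 = 5
Total = 15 + 20 + 250 + 5 = 290.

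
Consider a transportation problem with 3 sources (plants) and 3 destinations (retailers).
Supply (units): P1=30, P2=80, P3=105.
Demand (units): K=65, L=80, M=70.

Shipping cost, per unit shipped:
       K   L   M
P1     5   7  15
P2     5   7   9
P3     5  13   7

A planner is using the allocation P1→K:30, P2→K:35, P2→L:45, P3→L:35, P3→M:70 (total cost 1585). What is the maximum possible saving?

210

Current plan cost = 30·5 + 35·5 + 45·7 + 35·13 + 70·7 = 1585.
Optimal plan:
  P1–L: 30 × 7 = 210
  P2–K: 30 × 5 = 150
  P2–L: 50 × 7 = 350
  P3–K: 35 × 5 = 175
  P3–M: 70 × 7 = 490
Optimal cost = 1375.
Saving = 1585 − 1375 = 210.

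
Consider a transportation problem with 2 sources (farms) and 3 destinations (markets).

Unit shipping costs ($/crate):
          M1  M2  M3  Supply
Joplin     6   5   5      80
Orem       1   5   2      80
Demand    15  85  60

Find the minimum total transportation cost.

Optimal allocation:
  Joplin→M2: 80 × $5 = $400
  Orem→M1: 15 × $1 = $15
  Orem→M2: 5 × $5 = $25
  Orem→M3: 60 × $2 = $120
Total = 400 + 15 + 25 + 120 = $560.

560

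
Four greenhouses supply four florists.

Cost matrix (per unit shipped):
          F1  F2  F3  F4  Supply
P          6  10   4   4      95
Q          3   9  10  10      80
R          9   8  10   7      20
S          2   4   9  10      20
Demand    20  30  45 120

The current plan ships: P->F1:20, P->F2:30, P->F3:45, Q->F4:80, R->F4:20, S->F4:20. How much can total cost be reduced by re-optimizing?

490

Current plan cost = 20·6 + 30·10 + 45·4 + 80·10 + 20·7 + 20·10 = 1740.
Optimal plan:
  P to F3: 45 × 4 = 180
  P to F4: 50 × 4 = 200
  Q to F1: 20 × 3 = 60
  Q to F2: 10 × 9 = 90
  Q to F4: 50 × 10 = 500
  R to F4: 20 × 7 = 140
  S to F2: 20 × 4 = 80
Optimal cost = 1250.
Saving = 1740 − 1250 = 490.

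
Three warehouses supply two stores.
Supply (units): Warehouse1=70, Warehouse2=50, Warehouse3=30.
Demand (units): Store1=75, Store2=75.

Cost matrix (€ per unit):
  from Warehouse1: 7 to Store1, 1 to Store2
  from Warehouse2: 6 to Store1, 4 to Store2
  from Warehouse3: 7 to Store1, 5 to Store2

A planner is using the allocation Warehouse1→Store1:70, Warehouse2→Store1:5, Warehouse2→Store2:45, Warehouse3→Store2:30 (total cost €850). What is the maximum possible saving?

Current plan cost = 70·7 + 5·6 + 45·4 + 30·5 = €850.
Optimal plan:
  Warehouse1->Store2: 70 × €1 = €70
  Warehouse2->Store1: 50 × €6 = €300
  Warehouse3->Store1: 25 × €7 = €175
  Warehouse3->Store2: 5 × €5 = €25
Optimal cost = €570.
Saving = 850 − 570 = €280.

280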